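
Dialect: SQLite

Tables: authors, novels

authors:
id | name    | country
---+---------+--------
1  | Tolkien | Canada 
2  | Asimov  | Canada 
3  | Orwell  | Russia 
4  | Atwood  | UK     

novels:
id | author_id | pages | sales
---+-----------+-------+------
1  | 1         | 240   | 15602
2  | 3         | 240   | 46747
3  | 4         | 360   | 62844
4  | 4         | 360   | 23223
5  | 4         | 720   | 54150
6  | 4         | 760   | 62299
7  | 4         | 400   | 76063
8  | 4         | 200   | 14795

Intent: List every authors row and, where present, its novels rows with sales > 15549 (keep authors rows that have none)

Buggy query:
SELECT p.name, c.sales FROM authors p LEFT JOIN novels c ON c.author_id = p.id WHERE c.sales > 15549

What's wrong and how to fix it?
Bug: Filtering c.sales in WHERE discards the NULL rows produced by LEFT JOIN, turning it into an inner join

Fix: Move the right-table condition into the ON clause so unmatched parents are kept

Corrected query:
SELECT p.name, c.sales FROM authors p LEFT JOIN novels c ON c.author_id = p.id AND c.sales > 15549

Result:
name    | sales
--------+------
Tolkien | 15602
Asimov  | NULL 
Orwell  | 46747
Atwood  | 23223
Atwood  | 54150
Atwood  | 62299
Atwood  | 62844
Atwood  | 76063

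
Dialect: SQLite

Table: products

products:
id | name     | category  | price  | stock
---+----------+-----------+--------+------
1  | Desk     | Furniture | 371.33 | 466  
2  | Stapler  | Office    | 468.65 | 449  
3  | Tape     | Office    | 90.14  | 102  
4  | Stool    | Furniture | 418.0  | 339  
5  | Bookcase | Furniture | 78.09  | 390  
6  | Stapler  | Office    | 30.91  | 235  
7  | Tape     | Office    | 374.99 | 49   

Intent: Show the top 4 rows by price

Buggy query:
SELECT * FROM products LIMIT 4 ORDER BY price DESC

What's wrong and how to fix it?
Bug: ORDER BY cannot follow LIMIT; LIMIT is the final clause

Fix: Swap the clauses: ORDER BY first, then LIMIT

Corrected query:
SELECT * FROM products ORDER BY price DESC LIMIT 4

Result:
id | name    | category  | price  | stock
---+---------+-----------+--------+------
2  | Stapler | Office    | 468.65 | 449  
4  | Stool   | Furniture | 418    | 339  
7  | Tape    | Office    | 374.99 | 49   
1  | Desk    | Furniture | 371.33 | 466  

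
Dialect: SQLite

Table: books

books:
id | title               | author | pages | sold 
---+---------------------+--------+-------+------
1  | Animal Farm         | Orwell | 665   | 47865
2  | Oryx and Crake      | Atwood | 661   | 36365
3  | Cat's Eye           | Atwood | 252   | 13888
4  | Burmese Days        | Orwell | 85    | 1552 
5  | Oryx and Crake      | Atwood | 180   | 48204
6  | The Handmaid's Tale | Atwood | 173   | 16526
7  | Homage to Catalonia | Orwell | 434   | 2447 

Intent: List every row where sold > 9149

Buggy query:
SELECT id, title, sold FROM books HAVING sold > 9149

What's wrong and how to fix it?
Bug: HAVING filters the output of aggregation, but this query has no GROUP BY and no aggregate functions, so SQLite rejects it (HAVING clause on a non-aggregate query); the condition here is per row

Fix: Use WHERE for row-level filtering

Corrected query:
SELECT id, title, sold FROM books WHERE sold > 9149

Result:
id | title               | sold 
---+---------------------+------
1  | Animal Farm         | 47865
2  | Oryx and Crake      | 36365
3  | Cat's Eye           | 13888
5  | Oryx and Crake      | 48204
6  | The Handmaid's Tale | 16526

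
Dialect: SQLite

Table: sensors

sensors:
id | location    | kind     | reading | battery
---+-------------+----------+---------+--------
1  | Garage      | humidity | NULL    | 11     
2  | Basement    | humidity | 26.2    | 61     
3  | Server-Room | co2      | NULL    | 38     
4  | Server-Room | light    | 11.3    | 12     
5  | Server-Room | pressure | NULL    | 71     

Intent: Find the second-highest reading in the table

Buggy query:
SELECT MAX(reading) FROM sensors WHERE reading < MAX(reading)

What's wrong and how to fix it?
Bug: MAX(reading) on the right of the comparison is an aggregate-in-WHERE error

Fix: Compute the overall MAX in a subquery, then take MAX of rows below it

Corrected query:
SELECT MAX(reading) FROM sensors WHERE reading < (SELECT MAX(reading) FROM sensors)

Result:
MAX(reading)
------------
11.3        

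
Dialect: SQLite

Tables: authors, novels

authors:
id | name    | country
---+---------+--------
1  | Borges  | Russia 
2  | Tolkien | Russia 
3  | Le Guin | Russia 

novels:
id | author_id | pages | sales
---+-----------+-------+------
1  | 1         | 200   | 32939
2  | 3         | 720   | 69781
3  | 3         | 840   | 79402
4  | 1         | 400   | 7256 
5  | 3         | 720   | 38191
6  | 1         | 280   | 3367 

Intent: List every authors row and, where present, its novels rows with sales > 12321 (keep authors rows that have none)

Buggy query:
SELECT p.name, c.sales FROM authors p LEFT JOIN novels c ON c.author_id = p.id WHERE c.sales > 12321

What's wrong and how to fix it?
Bug: Filtering c.sales in WHERE discards the NULL rows produced by LEFT JOIN, turning it into an inner join

Fix: Put 'c.sales > 12321' in the JOIN's ON clause instead of WHERE

Corrected query:
SELECT p.name, c.sales FROM authors p LEFT JOIN novels c ON c.author_id = p.id AND c.sales > 12321

Result:
name    | sales
--------+------
Borges  | 32939
Tolkien | NULL 
Le Guin | 38191
Le Guin | 69781
Le Guin | 79402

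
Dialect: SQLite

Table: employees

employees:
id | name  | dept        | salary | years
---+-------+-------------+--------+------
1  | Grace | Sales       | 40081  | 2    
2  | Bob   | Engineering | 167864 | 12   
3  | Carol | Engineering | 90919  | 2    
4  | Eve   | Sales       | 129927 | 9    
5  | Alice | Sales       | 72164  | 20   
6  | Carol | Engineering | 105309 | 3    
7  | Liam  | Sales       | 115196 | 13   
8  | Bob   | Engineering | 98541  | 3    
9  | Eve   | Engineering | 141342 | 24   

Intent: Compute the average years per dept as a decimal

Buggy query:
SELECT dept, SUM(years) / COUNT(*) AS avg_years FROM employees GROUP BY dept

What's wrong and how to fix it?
Bug: Both operands are integers, so '/' performs integer division and truncates

Fix: Cast one side to REAL so the division keeps the fractional part

Corrected query:
SELECT dept, SUM(years) * 1.0 / COUNT(*) AS avg_years FROM employees GROUP BY dept

Result:
dept        | avg_years
------------+----------
Engineering | 8.8      
Sales       | 11       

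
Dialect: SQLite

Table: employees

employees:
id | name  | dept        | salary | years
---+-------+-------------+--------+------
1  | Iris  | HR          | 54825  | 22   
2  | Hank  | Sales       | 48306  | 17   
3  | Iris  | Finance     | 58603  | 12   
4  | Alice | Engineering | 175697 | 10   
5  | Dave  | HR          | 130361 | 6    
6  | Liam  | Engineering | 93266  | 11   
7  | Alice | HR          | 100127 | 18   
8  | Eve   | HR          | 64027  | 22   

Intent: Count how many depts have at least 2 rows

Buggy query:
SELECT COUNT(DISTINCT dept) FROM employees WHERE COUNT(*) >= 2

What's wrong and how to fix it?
Bug: WHERE filters individual rows, not groups, so a group-level COUNT is invalid there

Fix: Group first with HAVING COUNT(*) >= 2, then COUNT the resulting groups

Corrected query:
SELECT COUNT(*) FROM (SELECT dept FROM employees GROUP BY dept HAVING COUNT(*) >= 2)

Result:
COUNT(*)
--------
2       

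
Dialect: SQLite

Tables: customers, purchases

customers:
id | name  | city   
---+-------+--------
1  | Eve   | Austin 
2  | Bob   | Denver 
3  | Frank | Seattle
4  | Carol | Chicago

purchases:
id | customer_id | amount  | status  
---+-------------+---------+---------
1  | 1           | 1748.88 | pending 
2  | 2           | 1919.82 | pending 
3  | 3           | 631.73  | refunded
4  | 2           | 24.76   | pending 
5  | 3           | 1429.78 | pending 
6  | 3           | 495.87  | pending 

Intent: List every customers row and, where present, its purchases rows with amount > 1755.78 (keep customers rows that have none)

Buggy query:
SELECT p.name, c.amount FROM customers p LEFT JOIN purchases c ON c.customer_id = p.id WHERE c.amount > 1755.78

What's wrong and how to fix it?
Bug: A WHERE condition on the right-hand table after LEFT JOIN drops unmatched parents

Fix: Put 'c.amount > 1755.78' in the JOIN's ON clause instead of WHERE

Corrected query:
SELECT p.name, c.amount FROM customers p LEFT JOIN purchases c ON c.customer_id = p.id AND c.amount > 1755.78

Result:
name  | amount 
------+--------
Eve   | NULL   
Bob   | 1919.82
Frank | NULL   
Carol | NULL   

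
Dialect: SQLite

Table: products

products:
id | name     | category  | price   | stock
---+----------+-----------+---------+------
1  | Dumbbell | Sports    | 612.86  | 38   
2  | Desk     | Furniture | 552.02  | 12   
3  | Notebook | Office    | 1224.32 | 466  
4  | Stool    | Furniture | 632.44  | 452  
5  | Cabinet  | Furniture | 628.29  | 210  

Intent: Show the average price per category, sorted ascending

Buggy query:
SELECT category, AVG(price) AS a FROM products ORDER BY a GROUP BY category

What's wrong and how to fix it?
Bug: ORDER BY appears before GROUP BY; SQL clause order requires GROUP BY first

Fix: Move ORDER BY to the end, after GROUP BY

Corrected query:
SELECT category, AVG(price) AS a FROM products GROUP BY category ORDER BY a

Result:
category  | a      
----------+--------
Furniture | 604.25 
Sports    | 612.86 
Office    | 1224.32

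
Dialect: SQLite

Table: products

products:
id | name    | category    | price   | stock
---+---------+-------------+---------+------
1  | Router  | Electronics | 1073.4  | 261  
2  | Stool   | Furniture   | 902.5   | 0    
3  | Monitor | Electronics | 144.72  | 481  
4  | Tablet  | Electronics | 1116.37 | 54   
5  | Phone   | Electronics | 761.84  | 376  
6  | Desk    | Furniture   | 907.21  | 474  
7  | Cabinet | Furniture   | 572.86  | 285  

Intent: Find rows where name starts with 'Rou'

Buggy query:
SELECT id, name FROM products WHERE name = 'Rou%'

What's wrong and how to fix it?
Bug: Wildcards only work with LIKE; '=' treats '%' as a literal character

Fix: Use LIKE for wildcard pattern matching

Corrected query:
SELECT id, name FROM products WHERE name LIKE 'Rou%'

Result:
id | name  
---+-------
1  | Router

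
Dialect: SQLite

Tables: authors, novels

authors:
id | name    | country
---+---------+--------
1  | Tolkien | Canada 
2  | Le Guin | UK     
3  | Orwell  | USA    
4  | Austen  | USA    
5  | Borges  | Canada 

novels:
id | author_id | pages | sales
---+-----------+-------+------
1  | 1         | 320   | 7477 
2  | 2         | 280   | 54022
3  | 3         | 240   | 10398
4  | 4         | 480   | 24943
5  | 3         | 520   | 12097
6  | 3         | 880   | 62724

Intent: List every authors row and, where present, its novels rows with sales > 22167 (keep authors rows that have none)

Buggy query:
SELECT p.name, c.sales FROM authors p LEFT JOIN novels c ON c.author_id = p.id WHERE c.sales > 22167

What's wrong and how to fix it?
Bug: A WHERE condition on the right-hand table after LEFT JOIN drops unmatched parents

Fix: Move the right-table condition into the ON clause so unmatched parents are kept

Corrected query:
SELECT p.name, c.sales FROM authors p LEFT JOIN novels c ON c.author_id = p.id AND c.sales > 22167

Result:
name    | sales
--------+------
Tolkien | NULL 
Le Guin | 54022
Orwell  | 62724
Austen  | 24943
Borges  | NULL 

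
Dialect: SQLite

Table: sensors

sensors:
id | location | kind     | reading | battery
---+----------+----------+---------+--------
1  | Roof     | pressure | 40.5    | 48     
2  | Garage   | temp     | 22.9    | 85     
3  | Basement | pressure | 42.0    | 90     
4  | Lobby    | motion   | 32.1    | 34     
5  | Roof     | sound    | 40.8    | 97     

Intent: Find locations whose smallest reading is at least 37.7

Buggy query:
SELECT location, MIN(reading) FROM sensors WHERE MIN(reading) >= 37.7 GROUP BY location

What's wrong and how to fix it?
Bug: Aggregates like MIN are computed per group after WHERE runs

Fix: Use HAVING for the per-group MIN condition

Corrected query:
SELECT location, MIN(reading) FROM sensors GROUP BY location HAVING MIN(reading) >= 37.7

Result:
location | MIN(reading)
---------+-------------
Basement | 42          
Roof     | 40.5        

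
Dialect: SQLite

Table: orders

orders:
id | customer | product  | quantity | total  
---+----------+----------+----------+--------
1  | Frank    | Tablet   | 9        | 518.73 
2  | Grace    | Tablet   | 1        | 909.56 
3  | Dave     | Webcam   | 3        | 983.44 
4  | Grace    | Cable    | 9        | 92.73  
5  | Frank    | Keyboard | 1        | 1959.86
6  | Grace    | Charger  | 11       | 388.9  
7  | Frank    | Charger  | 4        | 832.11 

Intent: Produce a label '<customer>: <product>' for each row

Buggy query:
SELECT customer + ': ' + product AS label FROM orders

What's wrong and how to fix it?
Bug: SQLite uses || for string concatenation; + coerces text to numbers (yielding 0)

Fix: Replace + with || to concatenate text

Corrected query:
SELECT customer || ': ' || product AS label FROM orders

Result:
label          
---------------
Frank: Tablet  
Grace: Tablet  
Dave: Webcam   
Grace: Cable   
Frank: Keyboard
Grace: Charger 
Frank: Charger 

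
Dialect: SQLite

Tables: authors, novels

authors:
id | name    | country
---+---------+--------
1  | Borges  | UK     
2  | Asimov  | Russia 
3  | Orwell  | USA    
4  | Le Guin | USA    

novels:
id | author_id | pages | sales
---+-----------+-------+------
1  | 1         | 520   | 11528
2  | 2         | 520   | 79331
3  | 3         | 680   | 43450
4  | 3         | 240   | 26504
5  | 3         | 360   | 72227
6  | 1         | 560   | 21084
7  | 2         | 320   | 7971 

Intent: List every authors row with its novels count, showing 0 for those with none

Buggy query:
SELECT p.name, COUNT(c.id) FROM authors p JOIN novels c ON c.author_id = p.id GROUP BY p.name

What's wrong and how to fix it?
Bug: An inner join excludes parents with zero children

Fix: Switch to LEFT JOIN to retain unmatched parent rows

Corrected query:
SELECT p.name, COUNT(c.id) FROM authors p LEFT JOIN novels c ON c.author_id = p.id GROUP BY p.name

Result:
name    | COUNT(c.id)
--------+------------
Asimov  | 2          
Borges  | 2          
Le Guin | 0          
Orwell  | 3          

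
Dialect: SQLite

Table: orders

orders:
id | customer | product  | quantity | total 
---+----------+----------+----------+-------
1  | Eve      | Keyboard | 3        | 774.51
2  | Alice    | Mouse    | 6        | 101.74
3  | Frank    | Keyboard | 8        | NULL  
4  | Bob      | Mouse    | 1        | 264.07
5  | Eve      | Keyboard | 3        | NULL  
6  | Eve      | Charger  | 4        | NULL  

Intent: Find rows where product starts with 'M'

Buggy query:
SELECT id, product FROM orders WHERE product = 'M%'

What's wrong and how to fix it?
Bug: Wildcards only work with LIKE; '=' treats '%' as a literal character

Fix: Use LIKE for wildcard pattern matching

Corrected query:
SELECT id, product FROM orders WHERE product LIKE 'M%'

Result:
id | product
---+--------
2  | Mouse  
4  | Mouse  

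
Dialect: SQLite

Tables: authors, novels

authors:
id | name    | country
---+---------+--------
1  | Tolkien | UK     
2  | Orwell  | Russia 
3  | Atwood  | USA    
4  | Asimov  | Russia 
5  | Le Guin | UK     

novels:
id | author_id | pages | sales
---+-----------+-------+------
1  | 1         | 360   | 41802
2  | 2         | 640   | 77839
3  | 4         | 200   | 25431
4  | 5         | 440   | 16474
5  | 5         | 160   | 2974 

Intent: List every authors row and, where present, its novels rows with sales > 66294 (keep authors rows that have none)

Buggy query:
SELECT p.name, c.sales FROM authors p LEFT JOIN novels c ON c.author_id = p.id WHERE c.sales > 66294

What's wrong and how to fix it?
Bug: A WHERE condition on the right-hand table after LEFT JOIN drops unmatched parents

Fix: Move the right-table condition into the ON clause so unmatched parents are kept

Corrected query:
SELECT p.name, c.sales FROM authors p LEFT JOIN novels c ON c.author_id = p.id AND c.sales > 66294

Result:
name    | sales
--------+------
Tolkien | NULL 
Orwell  | 77839
Atwood  | NULL 
Asimov  | NULL 
Le Guin | NULL 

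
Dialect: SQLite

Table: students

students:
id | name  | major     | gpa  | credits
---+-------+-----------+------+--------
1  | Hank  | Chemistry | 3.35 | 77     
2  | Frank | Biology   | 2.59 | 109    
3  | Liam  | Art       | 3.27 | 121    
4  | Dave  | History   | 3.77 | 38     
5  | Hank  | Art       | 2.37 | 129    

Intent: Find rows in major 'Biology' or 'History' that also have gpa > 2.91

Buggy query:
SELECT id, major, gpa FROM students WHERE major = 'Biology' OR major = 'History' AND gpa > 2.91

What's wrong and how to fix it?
Bug: AND binds tighter than OR, so this parses as major = 'Biology' OR (major = 'History' AND gpa > 2.91)

Fix: Group the OR with parentheses (or use IN), then AND the threshold

Corrected query:
SELECT id, major, gpa FROM students WHERE (major = 'Biology' OR major = 'History') AND gpa > 2.91

Result:
id | major   | gpa 
---+---------+-----
4  | History | 3.77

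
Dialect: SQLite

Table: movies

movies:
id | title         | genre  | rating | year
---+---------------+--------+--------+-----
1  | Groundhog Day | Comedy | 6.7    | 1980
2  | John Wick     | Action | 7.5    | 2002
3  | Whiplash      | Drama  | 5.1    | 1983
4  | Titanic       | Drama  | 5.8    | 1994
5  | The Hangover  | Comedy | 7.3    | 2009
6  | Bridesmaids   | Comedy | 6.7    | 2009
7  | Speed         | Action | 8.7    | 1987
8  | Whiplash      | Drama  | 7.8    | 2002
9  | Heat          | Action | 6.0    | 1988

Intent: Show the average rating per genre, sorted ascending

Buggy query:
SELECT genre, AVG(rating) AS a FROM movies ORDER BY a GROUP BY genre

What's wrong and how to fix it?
Bug: GROUP BY must precede ORDER BY

Fix: Reorder: SELECT … FROM … GROUP BY … ORDER BY …

Corrected query:
SELECT genre, AVG(rating) AS a FROM movies GROUP BY genre ORDER BY a

Result:
genre  | a       
-------+---------
Drama  | 6.233333
Comedy | 6.9     
Action | 7.4     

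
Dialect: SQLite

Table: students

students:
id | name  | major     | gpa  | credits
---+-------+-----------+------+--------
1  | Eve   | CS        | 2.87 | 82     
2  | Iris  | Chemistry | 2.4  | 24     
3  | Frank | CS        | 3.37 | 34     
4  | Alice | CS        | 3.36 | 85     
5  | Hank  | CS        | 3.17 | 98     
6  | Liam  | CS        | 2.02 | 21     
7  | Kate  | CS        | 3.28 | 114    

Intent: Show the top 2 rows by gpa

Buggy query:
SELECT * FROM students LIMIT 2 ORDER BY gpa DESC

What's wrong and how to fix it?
Bug: ORDER BY cannot follow LIMIT; LIMIT is the final clause

Fix: Swap the clauses: ORDER BY first, then LIMIT

Corrected query:
SELECT * FROM students ORDER BY gpa DESC LIMIT 2

Result:
id | name  | major | gpa  | credits
---+-------+-------+------+--------
3  | Frank | CS    | 3.37 | 34     
4  | Alice | CS    | 3.36 | 85     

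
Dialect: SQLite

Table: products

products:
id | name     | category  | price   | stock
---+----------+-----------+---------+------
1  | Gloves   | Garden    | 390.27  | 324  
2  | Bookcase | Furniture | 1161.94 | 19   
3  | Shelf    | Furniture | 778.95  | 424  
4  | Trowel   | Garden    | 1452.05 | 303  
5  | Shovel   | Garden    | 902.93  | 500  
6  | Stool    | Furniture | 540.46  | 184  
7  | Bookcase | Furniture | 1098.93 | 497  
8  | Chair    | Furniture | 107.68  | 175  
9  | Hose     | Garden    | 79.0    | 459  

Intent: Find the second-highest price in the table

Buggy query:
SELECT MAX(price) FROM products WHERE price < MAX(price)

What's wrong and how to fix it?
Bug: MAX(price) on the right of the comparison is an aggregate-in-WHERE error

Fix: Compute the overall MAX in a subquery, then take MAX of rows below it

Corrected query:
SELECT MAX(price) FROM products WHERE price < (SELECT MAX(price) FROM products)

Result:
MAX(price)
----------
1161.94   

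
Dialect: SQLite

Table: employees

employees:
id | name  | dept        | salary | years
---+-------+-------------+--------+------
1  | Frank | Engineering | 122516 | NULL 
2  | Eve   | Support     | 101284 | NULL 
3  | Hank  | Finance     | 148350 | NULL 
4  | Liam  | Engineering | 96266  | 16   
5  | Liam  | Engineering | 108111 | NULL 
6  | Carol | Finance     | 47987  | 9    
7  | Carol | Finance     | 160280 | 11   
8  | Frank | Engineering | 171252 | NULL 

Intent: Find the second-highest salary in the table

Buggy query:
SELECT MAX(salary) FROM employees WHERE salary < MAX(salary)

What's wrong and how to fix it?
Bug: The inner MAX is an aggregate inside WHERE, which is not allowed

Fix: Compute the overall MAX in a subquery, then take MAX of rows below it

Corrected query:
SELECT MAX(salary) FROM employees WHERE salary < (SELECT MAX(salary) FROM employees)

Result:
MAX(salary)
-----------
160280     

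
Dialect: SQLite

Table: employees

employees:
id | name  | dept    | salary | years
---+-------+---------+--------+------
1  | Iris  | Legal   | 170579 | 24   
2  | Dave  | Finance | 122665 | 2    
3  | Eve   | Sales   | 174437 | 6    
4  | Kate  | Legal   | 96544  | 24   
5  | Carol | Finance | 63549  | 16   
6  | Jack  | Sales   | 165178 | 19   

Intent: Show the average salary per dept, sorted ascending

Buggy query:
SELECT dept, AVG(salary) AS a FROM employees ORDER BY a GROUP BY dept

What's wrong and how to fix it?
Bug: ORDER BY appears before GROUP BY; SQL clause order requires GROUP BY first

Fix: Reorder: SELECT … FROM … GROUP BY … ORDER BY …

Corrected query:
SELECT dept, AVG(salary) AS a FROM employees GROUP BY dept ORDER BY a

Result:
dept    | a       
--------+---------
Finance | 93107   
Legal   | 133561.5
Sales   | 169807.5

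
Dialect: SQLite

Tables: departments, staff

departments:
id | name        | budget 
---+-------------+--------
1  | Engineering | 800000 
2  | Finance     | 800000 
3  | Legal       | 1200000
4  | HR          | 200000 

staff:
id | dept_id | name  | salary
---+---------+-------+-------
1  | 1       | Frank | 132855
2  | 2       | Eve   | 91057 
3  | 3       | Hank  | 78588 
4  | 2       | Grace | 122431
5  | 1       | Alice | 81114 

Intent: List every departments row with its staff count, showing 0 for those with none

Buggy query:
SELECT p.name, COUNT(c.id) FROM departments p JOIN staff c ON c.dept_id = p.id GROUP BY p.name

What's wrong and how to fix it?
Bug: INNER JOIN drops departments rows that have no matching staff rows

Fix: Use LEFT JOIN so parents without children still appear (COUNT(c.id) gives 0)

Corrected query:
SELECT p.name, COUNT(c.id) FROM departments p LEFT JOIN staff c ON c.dept_id = p.id GROUP BY p.name

Result:
name        | COUNT(c.id)
------------+------------
Engineering | 2          
Finance     | 2          
HR          | 0          
Legal       | 1          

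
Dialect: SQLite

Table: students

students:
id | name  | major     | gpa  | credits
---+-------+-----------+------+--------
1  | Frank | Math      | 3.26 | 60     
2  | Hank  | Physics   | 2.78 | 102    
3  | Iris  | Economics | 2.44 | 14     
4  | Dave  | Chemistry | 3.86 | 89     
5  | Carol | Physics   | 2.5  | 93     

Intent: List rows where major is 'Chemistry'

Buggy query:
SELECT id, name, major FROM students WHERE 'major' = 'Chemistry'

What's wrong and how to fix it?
Bug: Single quotes denote string literals in SQL; the column name is being compared as a constant string

Fix: Remove the quotes around the column name (or use double quotes for an identifier)

Corrected query:
SELECT id, name, major FROM students WHERE major = 'Chemistry'

Result:
id | name | major    
---+------+----------
4  | Dave | Chemistry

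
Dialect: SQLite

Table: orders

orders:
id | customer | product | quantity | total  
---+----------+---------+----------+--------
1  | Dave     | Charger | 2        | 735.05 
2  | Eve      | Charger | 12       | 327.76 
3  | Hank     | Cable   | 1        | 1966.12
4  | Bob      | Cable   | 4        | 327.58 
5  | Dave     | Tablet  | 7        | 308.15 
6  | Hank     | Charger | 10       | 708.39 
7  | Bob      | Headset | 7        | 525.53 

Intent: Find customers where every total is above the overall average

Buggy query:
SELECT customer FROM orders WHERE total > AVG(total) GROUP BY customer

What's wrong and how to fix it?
Bug: WHERE evaluates per row before aggregation, so AVG() is unavailable

Fix: Use a subquery for AVG and a HAVING MIN(...) filter so the condition holds for every row in the group

Corrected query:
SELECT customer FROM orders GROUP BY customer HAVING MIN(total) > (SELECT AVG(total) FROM orders)

Result:
customer
--------
Hank    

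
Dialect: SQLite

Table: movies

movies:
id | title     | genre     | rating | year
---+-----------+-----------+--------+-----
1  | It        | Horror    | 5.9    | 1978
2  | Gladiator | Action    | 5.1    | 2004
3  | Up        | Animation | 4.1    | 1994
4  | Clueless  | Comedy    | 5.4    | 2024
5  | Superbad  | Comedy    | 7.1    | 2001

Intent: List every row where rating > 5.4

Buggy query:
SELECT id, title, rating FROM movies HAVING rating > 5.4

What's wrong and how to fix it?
Bug: This is a non-aggregate query (no GROUP BY, no aggregates), so in SQLite the HAVING clause is invalid here; a row-level condition belongs in WHERE

Fix: Replace HAVING with WHERE since the condition applies to individual rows

Corrected query:
SELECT id, title, rating FROM movies WHERE rating > 5.4

Result:
id | title    | rating
---+----------+-------
1  | It       | 5.9   
5  | Superbad | 7.1   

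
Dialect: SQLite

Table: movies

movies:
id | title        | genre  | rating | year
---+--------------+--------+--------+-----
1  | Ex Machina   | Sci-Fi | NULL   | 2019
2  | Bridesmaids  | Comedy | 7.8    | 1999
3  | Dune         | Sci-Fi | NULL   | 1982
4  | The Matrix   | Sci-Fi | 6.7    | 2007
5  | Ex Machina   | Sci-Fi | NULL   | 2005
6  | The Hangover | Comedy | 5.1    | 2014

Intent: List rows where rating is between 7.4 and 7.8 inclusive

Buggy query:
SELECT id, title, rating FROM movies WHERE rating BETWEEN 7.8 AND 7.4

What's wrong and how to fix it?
Bug: The bounds are reversed; BETWEEN a AND b requires a <= b to match anything

Fix: Swap the bounds so the smaller value comes first

Corrected query:
SELECT id, title, rating FROM movies WHERE rating BETWEEN 7.4 AND 7.8

Result:
id | title       | rating
---+-------------+-------
2  | Bridesmaids | 7.8   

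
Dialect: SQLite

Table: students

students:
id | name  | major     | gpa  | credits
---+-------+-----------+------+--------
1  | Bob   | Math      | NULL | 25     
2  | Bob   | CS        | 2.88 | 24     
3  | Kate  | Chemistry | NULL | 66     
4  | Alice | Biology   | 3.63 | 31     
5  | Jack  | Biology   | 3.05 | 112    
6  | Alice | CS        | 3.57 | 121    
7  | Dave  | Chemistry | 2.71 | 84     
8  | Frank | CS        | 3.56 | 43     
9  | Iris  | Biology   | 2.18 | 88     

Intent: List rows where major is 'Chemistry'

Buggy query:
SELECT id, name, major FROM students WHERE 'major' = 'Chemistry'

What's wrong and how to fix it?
Bug: 'major' in single quotes is a string literal, not the column; the comparison is literal-vs-literal and never true

Fix: Remove the quotes around the column name (or use double quotes for an identifier)

Corrected query:
SELECT id, name, major FROM students WHERE major = 'Chemistry'

Result:
id | name | major    
---+------+----------
3  | Kate | Chemistry
7  | Dave | Chemistry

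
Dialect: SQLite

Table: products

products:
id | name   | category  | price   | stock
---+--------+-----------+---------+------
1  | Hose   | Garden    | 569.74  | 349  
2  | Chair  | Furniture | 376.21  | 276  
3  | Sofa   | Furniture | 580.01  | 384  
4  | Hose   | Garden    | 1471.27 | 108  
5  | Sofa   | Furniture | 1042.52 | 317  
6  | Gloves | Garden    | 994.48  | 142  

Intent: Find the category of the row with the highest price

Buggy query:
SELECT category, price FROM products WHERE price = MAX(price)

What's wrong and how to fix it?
Bug: WHERE is evaluated per row; an aggregate over the whole table isn't defined there

Fix: Wrap MAX in a scalar subquery so WHERE compares against a single value

Corrected query:
SELECT category, price FROM products WHERE price = (SELECT MAX(price) FROM products)

Result:
category | price  
---------+--------
Garden   | 1471.27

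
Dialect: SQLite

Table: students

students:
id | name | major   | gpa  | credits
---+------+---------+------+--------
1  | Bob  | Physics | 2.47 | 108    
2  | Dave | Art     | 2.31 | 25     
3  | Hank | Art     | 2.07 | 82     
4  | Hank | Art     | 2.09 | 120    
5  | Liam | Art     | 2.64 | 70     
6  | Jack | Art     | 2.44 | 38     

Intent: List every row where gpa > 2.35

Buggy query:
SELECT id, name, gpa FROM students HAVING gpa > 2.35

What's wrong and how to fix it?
Bug: HAVING filters the output of aggregation, but this query has no GROUP BY and no aggregate functions, so SQLite rejects it (HAVING clause on a non-aggregate query); the condition here is per row

Fix: Replace HAVING with WHERE since the condition applies to individual rows

Corrected query:
SELECT id, name, gpa FROM students WHERE gpa > 2.35

Result:
id | name | gpa 
---+------+-----
1  | Bob  | 2.47
5  | Liam | 2.64
6  | Jack | 2.44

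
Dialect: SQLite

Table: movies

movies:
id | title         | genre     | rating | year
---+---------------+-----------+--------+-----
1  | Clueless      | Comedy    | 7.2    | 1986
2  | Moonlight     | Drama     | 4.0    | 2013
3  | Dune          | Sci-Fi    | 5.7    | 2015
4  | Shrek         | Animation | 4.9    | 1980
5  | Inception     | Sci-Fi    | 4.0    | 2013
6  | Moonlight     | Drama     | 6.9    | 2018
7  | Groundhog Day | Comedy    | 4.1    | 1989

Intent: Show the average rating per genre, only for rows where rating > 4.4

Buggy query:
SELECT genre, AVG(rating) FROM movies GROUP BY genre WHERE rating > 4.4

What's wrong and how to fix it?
Bug: WHERE cannot follow GROUP BY

Fix: Place WHERE between FROM and GROUP BY

Corrected query:
SELECT genre, AVG(rating) FROM movies WHERE rating > 4.4 GROUP BY genre

Result:
genre     | AVG(rating)
----------+------------
Animation | 4.9        
Comedy    | 7.2        
Drama     | 6.9        
Sci-Fi    | 5.7        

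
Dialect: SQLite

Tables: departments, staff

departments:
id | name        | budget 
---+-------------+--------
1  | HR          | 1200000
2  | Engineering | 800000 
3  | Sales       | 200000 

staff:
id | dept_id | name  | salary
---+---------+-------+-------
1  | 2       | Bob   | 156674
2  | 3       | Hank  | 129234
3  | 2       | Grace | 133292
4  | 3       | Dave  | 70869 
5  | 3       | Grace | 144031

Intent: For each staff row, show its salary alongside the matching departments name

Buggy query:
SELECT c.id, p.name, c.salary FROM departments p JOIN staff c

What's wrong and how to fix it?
Bug: Missing join condition: each staff row is matched to all departments rows instead of just its own

Fix: Specify the join condition linking the foreign key to the parent id

Corrected query:
SELECT c.id, p.name, c.salary FROM departments p JOIN staff c ON c.dept_id = p.id

Result:
id | name        | salary
---+-------------+-------
1  | Engineering | 156674
2  | Sales       | 129234
3  | Engineering | 133292
4  | Sales       | 70869 
5  | Sales       | 144031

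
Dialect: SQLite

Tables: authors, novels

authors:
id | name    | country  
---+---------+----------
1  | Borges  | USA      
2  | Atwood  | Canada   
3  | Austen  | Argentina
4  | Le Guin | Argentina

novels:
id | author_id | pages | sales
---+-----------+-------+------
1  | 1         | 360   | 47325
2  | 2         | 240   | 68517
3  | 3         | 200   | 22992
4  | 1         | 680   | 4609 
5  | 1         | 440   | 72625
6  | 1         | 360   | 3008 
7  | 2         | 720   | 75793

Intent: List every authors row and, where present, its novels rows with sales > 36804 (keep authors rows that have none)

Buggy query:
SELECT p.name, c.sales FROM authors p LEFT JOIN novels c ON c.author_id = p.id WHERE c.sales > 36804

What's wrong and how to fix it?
Bug: Filtering c.sales in WHERE discards the NULL rows produced by LEFT JOIN, turning it into an inner join

Fix: Move the right-table condition into the ON clause so unmatched parents are kept

Corrected query:
SELECT p.name, c.sales FROM authors p LEFT JOIN novels c ON c.author_id = p.id AND c.sales > 36804

Result:
name    | sales
--------+------
Borges  | 47325
Borges  | 72625
Atwood  | 68517
Atwood  | 75793
Austen  | NULL 
Le Guin | NULL 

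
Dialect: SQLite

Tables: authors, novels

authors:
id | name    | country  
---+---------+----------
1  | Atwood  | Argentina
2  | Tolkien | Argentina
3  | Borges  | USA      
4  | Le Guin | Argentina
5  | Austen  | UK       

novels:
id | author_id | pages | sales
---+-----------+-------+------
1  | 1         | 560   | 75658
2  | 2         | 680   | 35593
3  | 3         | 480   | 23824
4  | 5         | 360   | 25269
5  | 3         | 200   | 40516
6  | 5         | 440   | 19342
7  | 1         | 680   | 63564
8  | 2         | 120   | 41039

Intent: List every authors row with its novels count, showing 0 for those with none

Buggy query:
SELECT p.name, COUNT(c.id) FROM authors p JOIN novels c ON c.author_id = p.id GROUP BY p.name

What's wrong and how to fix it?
Bug: INNER JOIN drops authors rows that have no matching novels rows

Fix: Switch to LEFT JOIN to retain unmatched parent rows

Corrected query:
SELECT p.name, COUNT(c.id) FROM authors p LEFT JOIN novels c ON c.author_id = p.id GROUP BY p.name

Result:
name    | COUNT(c.id)
--------+------------
Atwood  | 2          
Austen  | 2          
Borges  | 2          
Le Guin | 0          
Tolkien | 2          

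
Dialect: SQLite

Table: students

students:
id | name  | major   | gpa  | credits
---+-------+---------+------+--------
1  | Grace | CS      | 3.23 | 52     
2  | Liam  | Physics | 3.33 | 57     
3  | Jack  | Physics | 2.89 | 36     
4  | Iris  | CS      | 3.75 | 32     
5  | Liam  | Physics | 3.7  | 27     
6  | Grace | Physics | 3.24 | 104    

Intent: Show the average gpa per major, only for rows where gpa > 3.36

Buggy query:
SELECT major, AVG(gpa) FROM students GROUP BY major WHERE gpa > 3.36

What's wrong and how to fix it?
Bug: WHERE cannot follow GROUP BY

Fix: Move the WHERE clause before GROUP BY

Corrected query:
SELECT major, AVG(gpa) FROM students WHERE gpa > 3.36 GROUP BY major

Result:
major   | AVG(gpa)
--------+---------
CS      | 3.75    
Physics | 3.7     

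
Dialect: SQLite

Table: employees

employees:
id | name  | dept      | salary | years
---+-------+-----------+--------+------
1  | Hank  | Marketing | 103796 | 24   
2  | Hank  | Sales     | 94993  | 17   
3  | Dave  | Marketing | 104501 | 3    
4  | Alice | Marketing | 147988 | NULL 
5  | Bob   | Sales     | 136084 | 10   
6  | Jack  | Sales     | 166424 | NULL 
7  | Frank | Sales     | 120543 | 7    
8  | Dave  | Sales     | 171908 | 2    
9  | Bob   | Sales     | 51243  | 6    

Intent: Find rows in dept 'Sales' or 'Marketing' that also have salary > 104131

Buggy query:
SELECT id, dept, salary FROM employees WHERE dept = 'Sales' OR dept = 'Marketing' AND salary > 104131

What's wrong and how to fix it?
Bug: AND binds tighter than OR, so this parses as dept = 'Sales' OR (dept = 'Marketing' AND salary > 104131)

Fix: Group the OR with parentheses (or use IN), then AND the threshold

Corrected query:
SELECT id, dept, salary FROM employees WHERE (dept = 'Sales' OR dept = 'Marketing') AND salary > 104131

Result:
id | dept      | salary
---+-----------+-------
3  | Marketing | 104501
4  | Marketing | 147988
5  | Sales     | 136084
6  | Sales     | 166424
7  | Sales     | 120543
8  | Sales     | 171908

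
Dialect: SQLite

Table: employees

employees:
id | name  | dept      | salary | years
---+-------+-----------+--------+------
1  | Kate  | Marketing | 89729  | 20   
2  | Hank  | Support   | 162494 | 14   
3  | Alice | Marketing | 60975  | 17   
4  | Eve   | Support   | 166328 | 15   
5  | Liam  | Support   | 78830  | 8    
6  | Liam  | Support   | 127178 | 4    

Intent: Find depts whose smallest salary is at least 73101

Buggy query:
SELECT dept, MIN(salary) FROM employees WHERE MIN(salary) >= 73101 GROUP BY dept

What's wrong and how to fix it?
Bug: Aggregates like MIN are computed per group after WHERE runs

Fix: Replace WHERE with HAVING after the GROUP BY

Corrected query:
SELECT dept, MIN(salary) FROM employees GROUP BY dept HAVING MIN(salary) >= 73101

Result:
dept    | MIN(salary)
--------+------------
Support | 78830      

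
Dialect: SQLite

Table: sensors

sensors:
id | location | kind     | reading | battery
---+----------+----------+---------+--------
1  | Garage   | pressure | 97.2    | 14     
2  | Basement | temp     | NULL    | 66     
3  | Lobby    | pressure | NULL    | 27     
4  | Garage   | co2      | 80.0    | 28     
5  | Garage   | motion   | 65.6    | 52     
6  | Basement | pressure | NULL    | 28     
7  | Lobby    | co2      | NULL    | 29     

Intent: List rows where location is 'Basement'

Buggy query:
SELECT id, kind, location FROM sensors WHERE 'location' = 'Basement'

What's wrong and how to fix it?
Bug: 'location' in single quotes is a string literal, not the column; the comparison is literal-vs-literal and never true

Fix: Remove the quotes around the column name (or use double quotes for an identifier)

Corrected query:
SELECT id, kind, location FROM sensors WHERE location = 'Basement'

Result:
id | kind     | location
---+----------+---------
2  | temp     | Basement
6  | pressure | Basement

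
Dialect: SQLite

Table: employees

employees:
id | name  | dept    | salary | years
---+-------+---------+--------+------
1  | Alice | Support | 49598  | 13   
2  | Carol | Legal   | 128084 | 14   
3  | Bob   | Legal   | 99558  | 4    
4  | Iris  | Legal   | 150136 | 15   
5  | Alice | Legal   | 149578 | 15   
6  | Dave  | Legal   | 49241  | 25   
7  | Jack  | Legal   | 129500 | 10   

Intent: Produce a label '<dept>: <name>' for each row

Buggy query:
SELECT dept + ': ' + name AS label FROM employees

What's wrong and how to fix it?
Bug: '+' is numeric addition; on text columns SQLite converts them to 0 instead of concatenating

Fix: Use the || operator for string concatenation

Corrected query:
SELECT dept || ': ' || name AS label FROM employees

Result:
label         
--------------
Support: Alice
Legal: Carol  
Legal: Bob    
Legal: Iris   
Legal: Alice  
Legal: Dave   
Legal: Jack   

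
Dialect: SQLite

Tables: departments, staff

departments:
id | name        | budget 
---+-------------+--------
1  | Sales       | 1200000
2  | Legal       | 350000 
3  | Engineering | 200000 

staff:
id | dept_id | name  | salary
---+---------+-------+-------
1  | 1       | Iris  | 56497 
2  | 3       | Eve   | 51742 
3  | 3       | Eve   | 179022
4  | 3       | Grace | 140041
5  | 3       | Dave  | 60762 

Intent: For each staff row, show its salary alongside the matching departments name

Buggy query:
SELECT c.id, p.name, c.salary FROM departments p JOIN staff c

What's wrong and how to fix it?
Bug: JOIN with no ON clause produces a cartesian product; every staff row pairs with every departments row

Fix: Specify the join condition linking the foreign key to the parent id

Corrected query:
SELECT c.id, p.name, c.salary FROM departments p JOIN staff c ON c.dept_id = p.id

Result:
id | name        | salary
---+-------------+-------
1  | Sales       | 56497 
2  | Engineering | 51742 
3  | Engineering | 179022
4  | Engineering | 140041
5  | Engineering | 60762 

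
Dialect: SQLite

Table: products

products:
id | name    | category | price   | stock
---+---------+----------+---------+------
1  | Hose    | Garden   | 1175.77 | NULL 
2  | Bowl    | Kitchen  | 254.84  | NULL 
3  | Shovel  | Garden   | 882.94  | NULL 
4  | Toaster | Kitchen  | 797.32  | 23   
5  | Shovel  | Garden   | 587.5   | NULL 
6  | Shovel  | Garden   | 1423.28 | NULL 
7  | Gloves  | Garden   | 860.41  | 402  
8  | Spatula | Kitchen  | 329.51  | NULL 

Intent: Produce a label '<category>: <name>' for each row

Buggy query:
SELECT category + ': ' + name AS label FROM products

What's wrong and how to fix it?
Bug: SQLite uses || for string concatenation; + coerces text to numbers (yielding 0)

Fix: Replace + with || to concatenate text

Corrected query:
SELECT category || ': ' || name AS label FROM products

Result:
label           
----------------
Garden: Hose    
Kitchen: Bowl   
Garden: Shovel  
Kitchen: Toaster
Garden: Shovel  
Garden: Shovel  
Garden: Gloves  
Kitchen: Spatula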